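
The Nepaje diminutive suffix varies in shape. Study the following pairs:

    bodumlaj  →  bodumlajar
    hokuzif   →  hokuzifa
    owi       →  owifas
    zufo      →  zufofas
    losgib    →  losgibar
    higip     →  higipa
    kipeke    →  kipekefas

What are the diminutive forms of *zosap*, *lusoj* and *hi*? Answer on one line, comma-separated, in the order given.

The suffix is conditioned by the final sound: -a when the stem ends in a voiceless consonant (*hokuzif*, *higip*); -ar when the stem ends in a voiced consonant (*bodumlaj*, *losgib*); -fas when the stem ends in a vowel (*owi*, *zufo*, *kipeke*).
The final sound of *zosap* is /p/, which is a voiceless consonant, so the suffix is -a, giving *zosapa*.
*lusoj* — final sound /j/ (a voiced consonant) → -ar → *lusojar*.
*hi*: final sound = /i/, a vowel → -fas → *hifas*.

zosapa, lusojar, hifas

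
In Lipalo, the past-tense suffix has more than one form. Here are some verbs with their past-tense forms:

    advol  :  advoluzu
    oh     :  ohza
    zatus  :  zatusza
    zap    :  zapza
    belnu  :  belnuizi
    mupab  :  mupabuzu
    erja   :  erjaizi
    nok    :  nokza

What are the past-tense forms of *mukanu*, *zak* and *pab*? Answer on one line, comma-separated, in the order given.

mukanuizi, zakza, pabuzu

The suffix is conditioned by the final sound: -za when the stem ends in a voiceless consonant (*oh*, *zatus*, *zap*, *nok*); -uzu when the stem ends in a voiced consonant (*advol*, *mupab*); -izi when the stem ends in a vowel (*belnu*, *erja*).
*mukanu* — final sound /u/ (a vowel) → -izi → *mukanuizi*.
Since the final sound of *zak* is /k/ (a voiceless consonant), it takes -za, giving *zakza*.
*pab*: final sound = /b/, a voiced consonant → -uzu → *pabuzu*.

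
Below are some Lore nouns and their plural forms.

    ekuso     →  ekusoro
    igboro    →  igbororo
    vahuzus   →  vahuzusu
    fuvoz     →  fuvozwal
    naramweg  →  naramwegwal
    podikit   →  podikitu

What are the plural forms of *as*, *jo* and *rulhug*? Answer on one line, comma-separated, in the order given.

The alternation tracks the final sound of the stem — -u when the stem ends in a voiceless consonant (*vahuzus*, *podikit*); -wal when the stem ends in a voiced consonant (*fuvoz*, *naramweg*); -ro when the stem ends in a vowel (*ekuso*, *igboro*).
The final sound of *as* is /s/, which is a voiceless consonant, so the suffix is -u, giving *asu*.
*jo*: final sound = /o/, a vowel → -ro → *joro*.
Since the final sound of *rulhug* is /g/ (a voiced consonant), it takes -wal, giving *rulhugwal*.

asu, joro, rulhugwal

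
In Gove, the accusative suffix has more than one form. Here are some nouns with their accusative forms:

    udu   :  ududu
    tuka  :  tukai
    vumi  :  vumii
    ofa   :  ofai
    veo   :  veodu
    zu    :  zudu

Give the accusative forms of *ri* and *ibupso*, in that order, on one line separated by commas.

rii, ibupsodu

The alternation tracks the last vowel of the stem — -du when the last vowel of the stem is a rounded vowel (*udu*, *veo*, *zu*); -i when the last vowel of the stem is an unrounded vowel (*tuka*, *vumi*, *ofa*).
*ri*: last vowel = /i/, an unrounded vowel → -i → *rii*.
*ibupso*: last vowel = /o/, a rounded vowel → -du → *ibupsodu*.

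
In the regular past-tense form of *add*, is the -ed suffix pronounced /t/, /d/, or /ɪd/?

/ɪd/

The stem *add* ends in /t/ or /d/.
The -ed suffix is realized as /ɪd/ after /t, d/; as /t/ after other voiceless consonants; and as /d/ after other voiced sounds.
So -ed on *add* is pronounced /ɪd/.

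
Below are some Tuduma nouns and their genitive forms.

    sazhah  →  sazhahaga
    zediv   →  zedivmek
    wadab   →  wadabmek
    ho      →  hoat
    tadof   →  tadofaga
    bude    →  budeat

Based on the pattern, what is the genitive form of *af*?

The suffix is conditioned by the final sound: -aga when the stem ends in a voiceless consonant (*sazhah*, *tadof*); -mek when the stem ends in a voiced consonant (*zediv*, *wadab*); -at when the stem ends in a vowel (*ho*, *bude*).
*af* — final sound /f/ (a voiceless consonant) → -aga → *afaga*.

afaga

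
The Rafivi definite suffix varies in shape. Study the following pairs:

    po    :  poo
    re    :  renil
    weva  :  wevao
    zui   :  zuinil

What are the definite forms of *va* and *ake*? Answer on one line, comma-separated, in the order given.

The alternation tracks the last vowel of the stem — -nil when the last vowel of the stem is a front vowel (*re*, *zui*); -o when the last vowel of the stem is a back vowel (*po*, *weva*).
*va*: last vowel = /a/, a back vowel → -o → *vao*.
*ake*: last vowel = /e/, a front vowel → -nil → *akenil*.

vao, akenil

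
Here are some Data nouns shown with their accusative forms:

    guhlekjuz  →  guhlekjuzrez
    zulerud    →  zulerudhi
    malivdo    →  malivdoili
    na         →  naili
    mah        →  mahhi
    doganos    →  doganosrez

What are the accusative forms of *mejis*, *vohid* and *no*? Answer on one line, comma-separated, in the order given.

The pattern is sibilance of the final sound: -rez when the stem ends in a sibilant (*guhlekjuz*, *doganos*); -hi when the stem ends in a non-sibilant consonant (*zulerud*, *mah*); -ili when the stem ends in a vowel (*malivdo*, *na*).
Since the final sound of *mejis* is /s/ (a sibilant), it takes -rez, giving *mejisrez*.
*vohid* — final sound /d/ (a non-sibilant consonant) → -hi → *vohidhi*.
*no* — final sound /o/ (a vowel) → -ili → *noili*.

mejisrez, vohidhi, noili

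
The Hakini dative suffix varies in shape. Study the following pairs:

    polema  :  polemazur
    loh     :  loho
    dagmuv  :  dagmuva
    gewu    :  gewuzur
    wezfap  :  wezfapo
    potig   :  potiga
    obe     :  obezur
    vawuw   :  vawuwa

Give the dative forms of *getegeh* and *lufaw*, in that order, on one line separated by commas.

getegeho, lufawa

The alternation tracks the final sound of the stem — -o when the stem ends in a voiceless consonant (*loh*, *wezfap*); -a when the stem ends in a voiced consonant (*dagmuv*, *potig*, *vawuw*); -zur when the stem ends in a vowel (*polema*, *gewu*, *obe*).
*getegeh*: final sound = /h/, a voiceless consonant → -o → *getegeho*.
*lufaw*: final sound = /w/, a voiced consonant → -a → *lufawa*.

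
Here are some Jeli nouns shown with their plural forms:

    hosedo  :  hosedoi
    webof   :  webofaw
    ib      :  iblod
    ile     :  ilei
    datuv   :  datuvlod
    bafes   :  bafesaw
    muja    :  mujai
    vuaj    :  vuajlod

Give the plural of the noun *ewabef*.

ewabefaw

The suffix is conditioned by the final sound: -aw when the stem ends in a voiceless consonant (*webof*, *bafes*); -lod when the stem ends in a voiced consonant (*ib*, *datuv*, *vuaj*); -i when the stem ends in a vowel (*hosedo*, *ile*, *muja*).
*ewabef*: final sound = /f/, a voiceless consonant → -aw → *ewabefaw*.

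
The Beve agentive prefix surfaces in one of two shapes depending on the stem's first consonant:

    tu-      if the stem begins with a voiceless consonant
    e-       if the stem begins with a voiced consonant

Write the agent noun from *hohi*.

tuhohi

The first consonant of *hohi* is /h/, which is voiceless, so the prefix is tu-, giving *tuhohi*.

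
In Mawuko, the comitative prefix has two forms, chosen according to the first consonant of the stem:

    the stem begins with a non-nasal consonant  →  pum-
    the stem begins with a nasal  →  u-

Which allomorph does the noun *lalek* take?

Since the first consonant of *lalek* is /l/ (non-nasal), it takes pum-.

pum-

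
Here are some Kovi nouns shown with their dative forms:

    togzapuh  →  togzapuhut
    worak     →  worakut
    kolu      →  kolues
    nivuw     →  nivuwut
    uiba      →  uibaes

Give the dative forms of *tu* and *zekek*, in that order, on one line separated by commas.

The pattern is consonant vs. vowel: -ut when the stem ends in a consonant (*togzapuh*, *worak*, *nivuw*); -es when the stem ends in a vowel (*kolu*, *uiba*).
The final sound of *tu* is /u/, which is a vowel, so the suffix is -es, giving *tues*.
*zekek*: final sound = /k/, a consonant → -ut → *zekekut*.

tues, zekekut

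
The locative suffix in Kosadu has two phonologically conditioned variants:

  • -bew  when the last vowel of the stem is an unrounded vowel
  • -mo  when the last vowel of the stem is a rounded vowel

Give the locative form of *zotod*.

*zotod* — last vowel /o/ (a rounded vowel) → -mo → *zotodmo*.

zotodmo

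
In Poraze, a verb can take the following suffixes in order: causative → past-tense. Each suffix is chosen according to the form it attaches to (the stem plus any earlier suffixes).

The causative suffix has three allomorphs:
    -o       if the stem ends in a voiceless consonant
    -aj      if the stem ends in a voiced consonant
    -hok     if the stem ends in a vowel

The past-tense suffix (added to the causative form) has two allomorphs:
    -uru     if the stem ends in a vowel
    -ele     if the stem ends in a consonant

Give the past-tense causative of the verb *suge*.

*suge*: final sound = /e/, a vowel → -hok → *sugehok*.
The final sound of the causative form *sugehok* is /k/, which is a consonant, so the past-tense suffix is -ele, giving *sugehokele*.

sugehokele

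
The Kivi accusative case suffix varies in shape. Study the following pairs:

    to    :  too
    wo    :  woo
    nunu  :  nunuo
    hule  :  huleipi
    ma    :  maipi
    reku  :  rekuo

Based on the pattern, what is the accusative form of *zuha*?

The pattern is rounding harmony: -o when the last vowel of the stem is a rounded vowel (*to*, *wo*, *nunu*, *reku*); -ipi when the last vowel of the stem is an unrounded vowel (*hule*, *ma*).
*zuha*: last vowel = /a/, an unrounded vowel → -ipi → *zuhaipi*.

zuhaipi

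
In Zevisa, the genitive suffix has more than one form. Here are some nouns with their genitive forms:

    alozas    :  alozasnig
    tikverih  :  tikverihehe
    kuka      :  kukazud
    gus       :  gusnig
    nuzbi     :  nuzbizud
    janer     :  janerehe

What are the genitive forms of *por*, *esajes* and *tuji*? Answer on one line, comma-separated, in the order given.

porehe, esajesnig, tujizud

The alternation tracks the final sound of the stem — -nig when the stem ends in a sibilant (*alozas*, *gus*); -ehe when the stem ends in a non-sibilant consonant (*tikverih*, *janer*); -zud when the stem ends in a vowel (*kuka*, *nuzbi*).
Since the final sound of *por* is /r/ (a non-sibilant consonant), it takes -ehe, giving *porehe*.
Since the final sound of *esajes* is /s/ (a sibilant), it takes -nig, giving *esajesnig*.
Since the final sound of *tuji* is /i/ (a vowel), it takes -zud, giving *tujizud*.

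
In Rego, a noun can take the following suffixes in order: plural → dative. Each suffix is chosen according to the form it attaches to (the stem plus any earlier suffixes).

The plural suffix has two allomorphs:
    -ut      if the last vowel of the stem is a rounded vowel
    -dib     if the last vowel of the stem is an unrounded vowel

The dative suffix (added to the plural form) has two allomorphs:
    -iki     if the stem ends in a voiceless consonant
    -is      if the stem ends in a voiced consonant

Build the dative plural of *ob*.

*ob*: last vowel = /o/, a rounded vowel → -ut → *obut*.
The final consonant of the plural form *obut* is /t/, which is voiceless, so the dative suffix is -iki, giving *obutiki*.

obutiki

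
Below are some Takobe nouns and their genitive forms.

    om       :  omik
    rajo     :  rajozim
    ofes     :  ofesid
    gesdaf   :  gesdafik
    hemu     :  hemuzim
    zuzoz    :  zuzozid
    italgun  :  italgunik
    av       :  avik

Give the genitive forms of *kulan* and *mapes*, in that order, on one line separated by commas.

The alternation tracks the final sound of the stem — -id when the stem ends in a sibilant (*ofes*, *zuzoz*); -ik when the stem ends in a non-sibilant consonant (*om*, *gesdaf*, *italgun*, *av*); -zim when the stem ends in a vowel (*rajo*, *hemu*).
*kulan*: final sound = /n/, a non-sibilant consonant → -ik → *kulanik*.
The final sound of *mapes* is /s/, which is a sibilant, so the suffix is -id, giving *mapesid*.

kulanik, mapesid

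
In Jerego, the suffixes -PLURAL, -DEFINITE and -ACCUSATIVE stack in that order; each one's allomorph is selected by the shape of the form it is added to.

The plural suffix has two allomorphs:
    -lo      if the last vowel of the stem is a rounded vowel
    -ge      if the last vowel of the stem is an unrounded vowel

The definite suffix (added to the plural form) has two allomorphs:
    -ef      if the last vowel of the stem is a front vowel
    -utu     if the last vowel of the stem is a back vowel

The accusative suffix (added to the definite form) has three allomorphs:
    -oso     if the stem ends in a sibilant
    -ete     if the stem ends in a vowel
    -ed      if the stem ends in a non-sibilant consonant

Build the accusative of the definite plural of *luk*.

lukloutuete

The last vowel of *luk* is /u/, which is a rounded vowel, so the plural suffix is -lo, giving *luklo*.
The plural form *luklo*: last vowel = /o/, a back vowel → -utu → *lukloutu*.
The definite form *lukloutu* — final sound /u/ (a vowel) → -ete → *lukloutuete*.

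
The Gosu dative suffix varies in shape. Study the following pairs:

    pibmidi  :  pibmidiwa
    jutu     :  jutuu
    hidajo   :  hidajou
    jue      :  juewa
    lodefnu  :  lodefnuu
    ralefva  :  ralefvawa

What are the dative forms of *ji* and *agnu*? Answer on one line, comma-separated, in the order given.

jiwa, agnuu

The alternation tracks the last vowel of the stem — -u when the last vowel of the stem is a rounded vowel (*jutu*, *hidajo*, *lodefnu*); -wa when the last vowel of the stem is an unrounded vowel (*pibmidi*, *jue*, *ralefva*).
Since the last vowel of *ji* is /i/ (an unrounded vowel), it takes -wa, giving *jiwa*.
*agnu* — last vowel /u/ (a rounded vowel) → -u → *agnuu*.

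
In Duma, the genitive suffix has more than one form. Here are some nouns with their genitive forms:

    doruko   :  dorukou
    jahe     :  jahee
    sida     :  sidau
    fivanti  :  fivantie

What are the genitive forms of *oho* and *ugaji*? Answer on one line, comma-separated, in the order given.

ohou, ugajie

The alternation tracks the last vowel of the stem — -e when the last vowel of the stem is a front vowel (*jahe*, *fivanti*); -u when the last vowel of the stem is a back vowel (*doruko*, *sida*).
The last vowel of *oho* is /o/, which is a back vowel, so the suffix is -u, giving *ohou*.
*ugaji* — last vowel /i/ (a front vowel) → -e → *ugajie*.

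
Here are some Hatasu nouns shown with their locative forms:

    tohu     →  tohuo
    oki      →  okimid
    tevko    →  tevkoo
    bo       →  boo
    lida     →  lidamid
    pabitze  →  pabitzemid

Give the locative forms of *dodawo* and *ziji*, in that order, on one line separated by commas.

dodawoo, zijimid

The suffix is conditioned by the last vowel: -o when the last vowel of the stem is a rounded vowel (*tohu*, *tevko*, *bo*); -mid when the last vowel of the stem is an unrounded vowel (*oki*, *lida*, *pabitze*).
The last vowel of *dodawo* is /o/, which is a rounded vowel, so the suffix is -o, giving *dodawoo*.
*ziji*: last vowel = /i/, an unrounded vowel → -mid → *zijimid*.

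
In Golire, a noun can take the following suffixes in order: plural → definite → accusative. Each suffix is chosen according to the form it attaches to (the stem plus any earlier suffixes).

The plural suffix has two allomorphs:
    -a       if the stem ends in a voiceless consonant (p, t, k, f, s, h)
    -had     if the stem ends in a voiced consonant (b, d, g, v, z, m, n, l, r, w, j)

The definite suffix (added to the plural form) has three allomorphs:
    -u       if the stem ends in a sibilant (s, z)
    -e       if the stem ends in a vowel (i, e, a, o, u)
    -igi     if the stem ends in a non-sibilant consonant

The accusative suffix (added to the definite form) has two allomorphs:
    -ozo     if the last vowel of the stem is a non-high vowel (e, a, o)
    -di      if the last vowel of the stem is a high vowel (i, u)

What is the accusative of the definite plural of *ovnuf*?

Since the final consonant of *ovnuf* is /f/ (voiceless), it takes -a, giving *ovnufa*.
The final sound of the plural form *ovnufa* is /a/, which is a vowel, so the definite suffix is -e, giving *ovnufae*.
The definite form *ovnufae* — last vowel /e/ (a non-high vowel) → -ozo → *ovnufaeozo*.

ovnufaeozo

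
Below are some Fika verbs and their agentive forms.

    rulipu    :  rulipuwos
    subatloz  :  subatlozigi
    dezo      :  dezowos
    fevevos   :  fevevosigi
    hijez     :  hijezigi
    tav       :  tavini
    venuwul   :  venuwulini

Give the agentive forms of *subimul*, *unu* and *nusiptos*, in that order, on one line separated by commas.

The suffix is conditioned by the final sound: -igi when the stem ends in a sibilant (*subatloz*, *fevevos*, *hijez*); -ini when the stem ends in a non-sibilant consonant (*tav*, *venuwul*); -wos when the stem ends in a vowel (*rulipu*, *dezo*).
*subimul*: final sound = /l/, a non-sibilant consonant → -ini → *subimulini*.
*unu* — final sound /u/ (a vowel) → -wos → *unuwos*.
The final sound of *nusiptos* is /s/, which is a sibilant, so the suffix is -igi, giving *nusiptosigi*.

subimulini, unuwos, nusiptosigi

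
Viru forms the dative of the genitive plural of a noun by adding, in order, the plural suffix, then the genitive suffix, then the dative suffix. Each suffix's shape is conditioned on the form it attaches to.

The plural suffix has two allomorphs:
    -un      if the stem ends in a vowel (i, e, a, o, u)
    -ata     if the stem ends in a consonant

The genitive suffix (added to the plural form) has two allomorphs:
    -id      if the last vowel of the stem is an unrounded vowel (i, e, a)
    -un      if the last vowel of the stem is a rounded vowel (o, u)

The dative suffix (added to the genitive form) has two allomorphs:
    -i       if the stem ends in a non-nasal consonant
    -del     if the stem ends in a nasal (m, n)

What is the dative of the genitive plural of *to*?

tounundel

Since the final sound of *to* is /o/ (a vowel), it takes -un, giving *toun*.
The plural form *toun*: last vowel = /u/, a rounded vowel → -un → *tounun*.
The genitive form *tounun*: final consonant = /n/, a nasal → -del → *tounundel*.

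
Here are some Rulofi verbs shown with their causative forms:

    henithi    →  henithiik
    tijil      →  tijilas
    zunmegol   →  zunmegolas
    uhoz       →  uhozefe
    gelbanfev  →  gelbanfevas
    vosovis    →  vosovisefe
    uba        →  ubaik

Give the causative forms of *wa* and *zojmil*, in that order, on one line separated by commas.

The suffix is conditioned by the final sound: -efe when the stem ends in a sibilant (*uhoz*, *vosovis*); -as when the stem ends in a non-sibilant consonant (*tijil*, *zunmegol*, *gelbanfev*); -ik when the stem ends in a vowel (*henithi*, *uba*).
The final sound of *wa* is /a/, which is a vowel, so the suffix is -ik, giving *waik*.
*zojmil*: final sound = /l/, a non-sibilant consonant → -as → *zojmilas*.

waik, zojmilas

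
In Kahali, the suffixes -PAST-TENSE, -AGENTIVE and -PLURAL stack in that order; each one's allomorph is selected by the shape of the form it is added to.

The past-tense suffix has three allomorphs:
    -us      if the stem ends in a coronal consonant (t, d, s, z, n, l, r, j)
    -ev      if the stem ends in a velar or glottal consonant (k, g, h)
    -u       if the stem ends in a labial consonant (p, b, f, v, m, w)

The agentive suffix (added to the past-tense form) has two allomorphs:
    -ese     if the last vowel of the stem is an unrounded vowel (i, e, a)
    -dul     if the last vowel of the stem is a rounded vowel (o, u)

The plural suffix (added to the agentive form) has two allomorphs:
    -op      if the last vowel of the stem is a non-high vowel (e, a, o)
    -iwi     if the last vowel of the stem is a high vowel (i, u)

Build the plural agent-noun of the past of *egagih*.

*egagih* — final consonant /h/ (velar/glottal) → -ev → *egagihev*.
Since the last vowel of the past-tense form *egagihev* is /e/ (an unrounded vowel), it takes -ese, giving *egagihevese*.
Since the last vowel of the agentive form *egagihevese* is /e/ (a non-high vowel), it takes -op, giving *egagiheveseop*.

egagiheveseop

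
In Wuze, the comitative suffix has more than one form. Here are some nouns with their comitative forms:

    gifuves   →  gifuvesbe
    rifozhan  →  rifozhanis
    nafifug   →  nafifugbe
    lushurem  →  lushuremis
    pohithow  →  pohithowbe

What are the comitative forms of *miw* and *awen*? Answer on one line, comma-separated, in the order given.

The alternation tracks the final consonant of the stem — -is when the stem ends in a nasal (*rifozhan*, *lushurem*); -be when the stem ends in a non-nasal consonant (*gifuves*, *nafifug*, *pohithow*).
The final consonant of *miw* is /w/, which is non-nasal, so the suffix is -be, giving *miwbe*.
*awen*: final consonant = /n/, a nasal → -is → *awenis*.

miwbe, awenis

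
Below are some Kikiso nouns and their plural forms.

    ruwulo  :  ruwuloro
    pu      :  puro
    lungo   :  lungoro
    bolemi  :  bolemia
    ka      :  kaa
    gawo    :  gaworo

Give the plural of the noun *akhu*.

akhuro

The suffix is conditioned by the last vowel: -ro when the last vowel of the stem is a rounded vowel (*ruwulo*, *pu*, *lungo*, *gawo*); -a when the last vowel of the stem is an unrounded vowel (*bolemi*, *ka*).
*akhu* — last vowel /u/ (a rounded vowel) → -ro → *akhuro*.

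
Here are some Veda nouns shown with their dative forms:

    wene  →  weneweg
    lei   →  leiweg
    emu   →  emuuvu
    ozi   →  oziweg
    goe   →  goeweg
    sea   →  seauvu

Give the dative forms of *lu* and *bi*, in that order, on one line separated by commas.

The pattern is front/back vowel harmony: -weg when the last vowel of the stem is a front vowel (*wene*, *lei*, *ozi*, *goe*); -uvu when the last vowel of the stem is a back vowel (*emu*, *sea*).
The last vowel of *lu* is /u/, which is a back vowel, so the suffix is -uvu, giving *luuvu*.
The last vowel of *bi* is /i/, which is a front vowel, so the suffix is -weg, giving *biweg*.

luuvu, biweg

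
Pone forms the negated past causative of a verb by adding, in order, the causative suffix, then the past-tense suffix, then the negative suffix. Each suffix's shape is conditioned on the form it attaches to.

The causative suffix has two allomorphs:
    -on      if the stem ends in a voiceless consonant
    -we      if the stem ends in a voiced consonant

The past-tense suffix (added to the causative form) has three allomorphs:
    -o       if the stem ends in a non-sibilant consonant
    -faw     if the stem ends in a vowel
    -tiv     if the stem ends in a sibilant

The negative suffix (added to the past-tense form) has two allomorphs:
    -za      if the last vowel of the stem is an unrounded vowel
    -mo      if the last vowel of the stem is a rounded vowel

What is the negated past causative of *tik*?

tikonomo

*tik*: final consonant = /k/, voiceless → -on → *tikon*.
The causative form *tikon* — final sound /n/ (a non-sibilant consonant) → -o → *tikono*.
Since the last vowel of the past-tense form *tikono* is /o/ (a rounded vowel), it takes -mo, giving *tikonomo*.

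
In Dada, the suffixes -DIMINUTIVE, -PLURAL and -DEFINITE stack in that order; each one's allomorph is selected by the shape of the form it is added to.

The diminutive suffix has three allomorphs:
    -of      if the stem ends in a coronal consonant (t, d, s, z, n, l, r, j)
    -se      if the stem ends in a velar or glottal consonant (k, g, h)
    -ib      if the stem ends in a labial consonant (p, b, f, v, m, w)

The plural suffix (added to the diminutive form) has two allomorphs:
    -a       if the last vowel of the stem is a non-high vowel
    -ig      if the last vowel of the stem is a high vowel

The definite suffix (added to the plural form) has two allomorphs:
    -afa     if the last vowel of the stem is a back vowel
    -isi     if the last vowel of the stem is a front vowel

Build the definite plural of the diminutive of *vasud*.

vasudofaafa

*vasud*: final consonant = /d/, coronal → -of → *vasudof*.
The last vowel of the diminutive form *vasudof* is /o/, which is a non-high vowel, so the plural suffix is -a, giving *vasudofa*.
The plural form *vasudofa*: last vowel = /a/, a back vowel → -afa → *vasudofaafa*.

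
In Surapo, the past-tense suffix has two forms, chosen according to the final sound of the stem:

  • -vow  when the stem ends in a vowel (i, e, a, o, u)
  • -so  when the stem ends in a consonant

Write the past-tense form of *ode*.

odevow

The final sound of *ode* is /e/, which is a vowel, so the suffix is -vow, giving *odevow*.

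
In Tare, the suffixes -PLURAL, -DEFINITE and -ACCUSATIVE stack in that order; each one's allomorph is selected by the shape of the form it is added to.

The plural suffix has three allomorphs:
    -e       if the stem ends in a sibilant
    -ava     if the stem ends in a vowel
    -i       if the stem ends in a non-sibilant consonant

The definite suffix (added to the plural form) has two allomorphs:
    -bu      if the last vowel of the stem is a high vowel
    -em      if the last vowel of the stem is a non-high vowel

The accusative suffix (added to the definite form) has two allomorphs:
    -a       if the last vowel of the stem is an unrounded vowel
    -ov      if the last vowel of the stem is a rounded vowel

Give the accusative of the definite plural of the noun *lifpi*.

The final sound of *lifpi* is /i/, which is a vowel, so the plural suffix is -ava, giving *lifpiava*.
The plural form *lifpiava* — last vowel /a/ (a non-high vowel) → -em → *lifpiavaem*.
Since the last vowel of the definite form *lifpiavaem* is /e/ (an unrounded vowel), it takes -a, giving *lifpiavaema*.

lifpiavaema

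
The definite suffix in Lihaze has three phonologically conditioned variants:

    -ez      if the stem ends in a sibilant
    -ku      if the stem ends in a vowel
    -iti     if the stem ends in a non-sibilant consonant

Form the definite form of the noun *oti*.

otiku

The final sound of *oti* is /i/, which is a vowel, so the suffix is -ku, giving *otiku*.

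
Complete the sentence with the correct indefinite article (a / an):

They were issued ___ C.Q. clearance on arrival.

The indefinite article is chosen by the initial *sound* of the following word, not its spelling.
The initialism *C.Q.* is read letter by letter; the first letter, C, is pronounced /siː/, which begins with a consonant sound.
So the article is *a*: They were issued a C.Q. clearance on arrival.

a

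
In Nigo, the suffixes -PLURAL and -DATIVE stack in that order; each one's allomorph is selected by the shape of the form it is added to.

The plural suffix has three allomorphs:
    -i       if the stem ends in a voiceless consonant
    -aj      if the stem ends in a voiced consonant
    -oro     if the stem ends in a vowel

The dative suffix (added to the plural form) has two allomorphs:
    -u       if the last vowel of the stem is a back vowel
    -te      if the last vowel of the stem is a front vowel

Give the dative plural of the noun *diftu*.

The final sound of *diftu* is /u/, which is a vowel, so the plural suffix is -oro, giving *diftuoro*.
The last vowel of the plural form *diftuoro* is /o/, which is a back vowel, so the dative suffix is -u, giving *diftuorou*.

diftuorou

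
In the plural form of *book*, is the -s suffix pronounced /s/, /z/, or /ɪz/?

/s/

The stem *book* ends in a voiceless non-sibilant consonant.
The plural suffix surfaces as /ɪz/ after sibilants, /s/ after other voiceless consonants, and /z/ after other voiced sounds.
So the plural -s on *book* is pronounced /s/.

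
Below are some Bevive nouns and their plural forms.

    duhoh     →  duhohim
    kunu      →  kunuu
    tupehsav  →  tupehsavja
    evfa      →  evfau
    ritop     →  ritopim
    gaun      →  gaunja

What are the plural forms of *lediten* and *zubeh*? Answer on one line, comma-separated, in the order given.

The suffix is conditioned by the final sound: -im when the stem ends in a voiceless consonant (*duhoh*, *ritop*); -ja when the stem ends in a voiced consonant (*tupehsav*, *gaun*); -u when the stem ends in a vowel (*kunu*, *evfa*).
The final sound of *lediten* is /n/, which is a voiced consonant, so the suffix is -ja, giving *leditenja*.
Since the final sound of *zubeh* is /h/ (a voiceless consonant), it takes -im, giving *zubehim*.

leditenja, zubehim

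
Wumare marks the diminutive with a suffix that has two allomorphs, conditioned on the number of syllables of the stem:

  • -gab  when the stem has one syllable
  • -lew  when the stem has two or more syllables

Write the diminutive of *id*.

*id* (one syllable) → -gab → *idgab*.

idgab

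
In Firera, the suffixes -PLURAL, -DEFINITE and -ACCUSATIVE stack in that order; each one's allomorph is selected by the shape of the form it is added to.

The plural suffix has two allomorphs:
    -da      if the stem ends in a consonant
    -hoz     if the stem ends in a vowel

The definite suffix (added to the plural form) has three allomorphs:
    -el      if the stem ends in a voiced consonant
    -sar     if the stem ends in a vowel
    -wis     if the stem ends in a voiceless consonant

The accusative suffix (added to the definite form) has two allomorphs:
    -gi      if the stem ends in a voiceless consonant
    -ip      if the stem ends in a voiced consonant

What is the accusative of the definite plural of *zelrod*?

zelroddasarip

*zelrod* — final sound /d/ (a consonant) → -da → *zelrodda*.
Since the final sound of the plural form *zelrodda* is /a/ (a vowel), it takes -sar, giving *zelroddasar*.
Since the final consonant of the definite form *zelroddasar* is /r/ (voiced), it takes -ip, giving *zelroddasarip*.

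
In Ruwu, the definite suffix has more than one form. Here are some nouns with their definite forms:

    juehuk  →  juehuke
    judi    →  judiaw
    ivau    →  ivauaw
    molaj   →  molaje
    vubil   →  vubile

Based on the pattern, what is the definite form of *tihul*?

tihule

The pattern is consonant vs. vowel: -e when the stem ends in a consonant (*juehuk*, *molaj*, *vubil*); -aw when the stem ends in a vowel (*judi*, *ivau*).
The final sound of *tihul* is /l/, which is a consonant, so the suffix is -e, giving *tihule*.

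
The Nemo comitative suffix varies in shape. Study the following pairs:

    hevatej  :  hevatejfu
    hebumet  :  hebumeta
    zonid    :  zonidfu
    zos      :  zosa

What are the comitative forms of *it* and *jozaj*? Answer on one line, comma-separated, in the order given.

ita, jozajfu

The pattern is voicing of the final consonant: -a when the stem ends in a voiceless consonant (*hebumet*, *zos*); -fu when the stem ends in a voiced consonant (*hevatej*, *zonid*).
*it*: final consonant = /t/, voiceless → -a → *ita*.
The final consonant of *jozaj* is /j/, which is voiced, so the suffix is -fu, giving *jozajfu*.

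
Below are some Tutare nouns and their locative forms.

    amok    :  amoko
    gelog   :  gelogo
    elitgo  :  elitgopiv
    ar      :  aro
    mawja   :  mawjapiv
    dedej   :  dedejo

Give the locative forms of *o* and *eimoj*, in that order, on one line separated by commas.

opiv, eimojo

The suffix is conditioned by the final sound: -o when the stem ends in a consonant (*amok*, *gelog*, *ar*, *dedej*); -piv when the stem ends in a vowel (*elitgo*, *mawja*).
Since the final sound of *o* is /o/ (a vowel), it takes -piv, giving *opiv*.
Since the final sound of *eimoj* is /j/ (a consonant), it takes -o, giving *eimojo*.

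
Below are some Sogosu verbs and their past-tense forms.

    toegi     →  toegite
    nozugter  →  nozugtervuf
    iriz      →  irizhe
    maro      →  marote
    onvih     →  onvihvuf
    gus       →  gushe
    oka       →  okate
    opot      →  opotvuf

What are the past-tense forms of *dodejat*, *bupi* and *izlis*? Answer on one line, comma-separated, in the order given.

dodejatvuf, bupite, izlishe

Looking at the final sound of each stem: -he when the stem ends in a sibilant (*iriz*, *gus*); -vuf when the stem ends in a non-sibilant consonant (*nozugter*, *onvih*, *opot*); -te when the stem ends in a vowel (*toegi*, *maro*, *oka*).
The final sound of *dodejat* is /t/, which is a non-sibilant consonant, so the suffix is -vuf, giving *dodejatvuf*.
The final sound of *bupi* is /i/, which is a vowel, so the suffix is -te, giving *bupite*.
*izlis*: final sound = /s/, a sibilant → -he → *izlishe*.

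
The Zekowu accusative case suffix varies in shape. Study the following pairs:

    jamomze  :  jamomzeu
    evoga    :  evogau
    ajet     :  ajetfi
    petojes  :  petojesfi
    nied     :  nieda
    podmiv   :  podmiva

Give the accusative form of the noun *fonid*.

The pattern is voicing of the final sound: -fi when the stem ends in a voiceless consonant (*ajet*, *petojes*); -a when the stem ends in a voiced consonant (*nied*, *podmiv*); -u when the stem ends in a vowel (*jamomze*, *evoga*).
Since the final sound of *fonid* is /d/ (a voiced consonant), it takes -a, giving *fonida*.

fonida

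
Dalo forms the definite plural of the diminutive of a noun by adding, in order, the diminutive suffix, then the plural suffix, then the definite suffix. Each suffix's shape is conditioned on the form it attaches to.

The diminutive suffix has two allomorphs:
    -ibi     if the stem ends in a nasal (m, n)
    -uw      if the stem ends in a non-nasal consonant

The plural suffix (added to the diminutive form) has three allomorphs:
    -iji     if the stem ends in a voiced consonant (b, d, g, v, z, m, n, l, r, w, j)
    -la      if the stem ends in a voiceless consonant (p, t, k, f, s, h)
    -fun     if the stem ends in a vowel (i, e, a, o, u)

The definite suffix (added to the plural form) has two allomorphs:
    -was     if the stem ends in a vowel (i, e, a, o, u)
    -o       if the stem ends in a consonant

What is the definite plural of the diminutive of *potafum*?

*potafum*: final consonant = /m/, a nasal → -ibi → *potafumibi*.
The diminutive form *potafumibi*: final sound = /i/, a vowel → -fun → *potafumibifun*.
The plural form *potafumibifun*: final sound = /n/, a consonant → -o → *potafumibifuno*.

potafumibifuno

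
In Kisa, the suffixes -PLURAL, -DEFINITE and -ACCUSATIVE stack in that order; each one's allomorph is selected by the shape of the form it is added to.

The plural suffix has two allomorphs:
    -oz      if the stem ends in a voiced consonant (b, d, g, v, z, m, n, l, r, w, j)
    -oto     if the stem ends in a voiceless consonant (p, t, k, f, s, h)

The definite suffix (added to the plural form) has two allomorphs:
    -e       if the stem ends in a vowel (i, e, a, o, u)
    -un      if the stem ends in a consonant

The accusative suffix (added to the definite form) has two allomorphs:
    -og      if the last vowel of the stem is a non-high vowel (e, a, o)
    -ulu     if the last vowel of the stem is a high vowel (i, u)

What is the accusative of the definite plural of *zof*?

zofotoeog

The final consonant of *zof* is /f/, which is voiceless, so the plural suffix is -oto, giving *zofoto*.
The final sound of the plural form *zofoto* is /o/, which is a vowel, so the definite suffix is -e, giving *zofotoe*.
The definite form *zofotoe*: last vowel = /e/, a non-high vowel → -og → *zofotoeog*.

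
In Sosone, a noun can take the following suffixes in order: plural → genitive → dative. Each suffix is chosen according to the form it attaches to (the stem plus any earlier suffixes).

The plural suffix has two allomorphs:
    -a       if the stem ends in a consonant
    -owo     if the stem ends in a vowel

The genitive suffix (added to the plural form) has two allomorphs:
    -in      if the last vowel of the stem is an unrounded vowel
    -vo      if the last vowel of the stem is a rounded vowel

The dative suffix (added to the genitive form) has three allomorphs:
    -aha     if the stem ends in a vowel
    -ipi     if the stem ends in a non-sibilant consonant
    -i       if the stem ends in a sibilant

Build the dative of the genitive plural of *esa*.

*esa*: final sound = /a/, a vowel → -owo → *esaowo*.
The last vowel of the plural form *esaowo* is /o/, which is a rounded vowel, so the genitive suffix is -vo, giving *esaowovo*.
Since the final sound of the genitive form *esaowovo* is /o/ (a vowel), it takes -aha, giving *esaowovoaha*.

esaowovoaha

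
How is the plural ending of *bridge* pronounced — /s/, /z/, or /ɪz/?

The stem *bridge* ends in a sibilant (/s, z, ʃ, ʒ, tʃ, dʒ/).
The plural suffix surfaces as /ɪz/ after sibilants, /s/ after other voiceless consonants, and /z/ after other voiced sounds.
So the plural -s on *bridge* is pronounced /ɪz/.

/ɪz/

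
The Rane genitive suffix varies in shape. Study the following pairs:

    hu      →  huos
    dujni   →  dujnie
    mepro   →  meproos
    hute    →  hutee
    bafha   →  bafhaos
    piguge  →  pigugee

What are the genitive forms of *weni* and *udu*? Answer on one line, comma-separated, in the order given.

wenie, uduos

Looking at the last vowel of each stem: -e when the last vowel of the stem is a front vowel (*dujni*, *hute*, *piguge*); -os when the last vowel of the stem is a back vowel (*hu*, *mepro*, *bafha*).
*weni* — last vowel /i/ (a front vowel) → -e → *wenie*.
Since the last vowel of *udu* is /u/ (a back vowel), it takes -os, giving *uduos*.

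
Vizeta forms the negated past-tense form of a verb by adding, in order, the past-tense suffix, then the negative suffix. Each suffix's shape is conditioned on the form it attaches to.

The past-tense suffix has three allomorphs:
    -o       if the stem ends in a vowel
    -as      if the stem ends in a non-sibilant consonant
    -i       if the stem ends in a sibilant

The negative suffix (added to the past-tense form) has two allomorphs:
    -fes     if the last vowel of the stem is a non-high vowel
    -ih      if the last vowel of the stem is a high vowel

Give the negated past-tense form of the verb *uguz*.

uguziih

The final sound of *uguz* is /z/, which is a sibilant, so the past-tense suffix is -i, giving *uguzi*.
Since the last vowel of the past-tense form *uguzi* is /i/ (a high vowel), it takes -ih, giving *uguziih*.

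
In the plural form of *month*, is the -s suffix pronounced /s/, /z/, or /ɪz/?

/s/

The stem *month* ends in a voiceless non-sibilant consonant.
The plural suffix surfaces as /ɪz/ after sibilants, /s/ after other voiceless consonants, and /z/ after other voiced sounds.
So the plural -s on *month* is pronounced /s/.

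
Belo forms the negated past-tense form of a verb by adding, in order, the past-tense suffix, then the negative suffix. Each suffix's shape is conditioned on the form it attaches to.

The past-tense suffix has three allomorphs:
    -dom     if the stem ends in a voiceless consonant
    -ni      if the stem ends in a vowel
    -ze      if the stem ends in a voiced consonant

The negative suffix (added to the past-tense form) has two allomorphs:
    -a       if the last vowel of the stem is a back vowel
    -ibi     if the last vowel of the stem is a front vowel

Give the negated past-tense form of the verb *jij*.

*jij*: final sound = /j/, a voiced consonant → -ze → *jijze*.
Since the last vowel of the past-tense form *jijze* is /e/ (a front vowel), it takes -ibi, giving *jijzeibi*.

jijzeibi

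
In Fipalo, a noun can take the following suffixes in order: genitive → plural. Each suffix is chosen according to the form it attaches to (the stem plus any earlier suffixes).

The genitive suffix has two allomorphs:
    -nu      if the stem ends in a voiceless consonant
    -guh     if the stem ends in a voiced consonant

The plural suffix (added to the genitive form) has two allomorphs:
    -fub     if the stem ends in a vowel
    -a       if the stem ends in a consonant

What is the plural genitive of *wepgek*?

*wepgek* — final consonant /k/ (voiceless) → -nu → *wepgeknu*.
The genitive form *wepgeknu*: final sound = /u/, a vowel → -fub → *wepgeknufub*.

wepgeknufub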